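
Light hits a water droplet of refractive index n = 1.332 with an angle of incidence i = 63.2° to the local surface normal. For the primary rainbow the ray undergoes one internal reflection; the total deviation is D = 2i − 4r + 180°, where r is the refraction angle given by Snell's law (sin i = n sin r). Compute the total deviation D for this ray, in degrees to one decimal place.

sin r = sin 63.2° / 1.332 = 0.8926/1.332 = 0.6701; r = 42.08°.
D = 2·63.2° − 4·42.08° + 180° = 126.40° − 168.30° + 180° = 138.10°.

138.1°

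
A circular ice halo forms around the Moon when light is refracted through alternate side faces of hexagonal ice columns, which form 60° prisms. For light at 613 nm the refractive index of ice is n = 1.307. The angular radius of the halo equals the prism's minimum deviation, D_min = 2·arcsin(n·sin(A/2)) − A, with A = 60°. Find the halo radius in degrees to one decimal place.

n·sin(A/2) = 1.307 × sin 30° = 1.307 × 0.5000 = 0.6535.
D_min = 2·arcsin(0.6535) − 60° = 2 × 40.806° − 60° = 21.612°.

21.6°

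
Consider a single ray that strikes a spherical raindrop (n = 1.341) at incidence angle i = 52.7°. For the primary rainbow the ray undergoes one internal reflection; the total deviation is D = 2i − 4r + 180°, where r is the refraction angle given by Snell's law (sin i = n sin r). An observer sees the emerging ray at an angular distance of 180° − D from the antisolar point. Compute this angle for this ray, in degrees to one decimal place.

sin r = sin 52.7° / 1.341 = 0.7955/1.341 = 0.5932; r = 36.38°.
D = 2·52.7° − 4·36.38° + 180° = 105.40° − 145.54° + 180° = 139.86°.
Angle from antisolar point = 180° − D = 40.14°.

40.1°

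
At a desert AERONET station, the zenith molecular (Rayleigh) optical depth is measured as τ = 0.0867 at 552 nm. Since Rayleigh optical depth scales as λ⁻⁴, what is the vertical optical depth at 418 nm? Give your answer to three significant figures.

0.264

τ(418 nm) = τ(552 nm) × (552/418)⁴ = 0.0867 × (1.3206)⁴ = 0.0867 × 3.0412 = 0.2637.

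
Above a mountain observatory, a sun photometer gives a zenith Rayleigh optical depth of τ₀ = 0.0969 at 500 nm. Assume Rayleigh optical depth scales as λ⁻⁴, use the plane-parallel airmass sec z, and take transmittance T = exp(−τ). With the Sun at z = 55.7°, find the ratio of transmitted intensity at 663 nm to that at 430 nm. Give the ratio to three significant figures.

1.30

Airmass: sec 55.7° = 1.7745.
τ(663 nm) = 0.0969 × (500/663)⁴ × 1.7745 = 0.0969 × 0.3235 × 1.7745 = 0.0556.
τ(430 nm) = 0.0969 × (500/430)⁴ × 1.7745 = 0.0969 × 1.8281 × 1.7745 = 0.3144.
T(663)/T(430) = exp(τ_B − τ_A) = exp(0.2587) = 1.2953.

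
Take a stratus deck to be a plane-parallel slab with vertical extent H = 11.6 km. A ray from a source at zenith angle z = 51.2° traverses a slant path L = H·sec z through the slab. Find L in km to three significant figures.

sec z = 1/cos 51.2° = 1.5959.
L = 11.6 × 1.5959 = 18.512 km.

18.5 km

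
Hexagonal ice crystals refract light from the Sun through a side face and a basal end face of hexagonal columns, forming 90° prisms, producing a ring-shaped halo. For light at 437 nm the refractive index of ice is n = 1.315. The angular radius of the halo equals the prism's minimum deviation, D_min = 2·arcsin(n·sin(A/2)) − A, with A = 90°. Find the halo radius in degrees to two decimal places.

46.82°

n·sin(A/2) = 1.315 × sin 45° = 1.315 × 0.7071 = 0.9298.
D_min = 2·arcsin(0.9298) − 90° = 2 × 68.411° − 90° = 46.821°.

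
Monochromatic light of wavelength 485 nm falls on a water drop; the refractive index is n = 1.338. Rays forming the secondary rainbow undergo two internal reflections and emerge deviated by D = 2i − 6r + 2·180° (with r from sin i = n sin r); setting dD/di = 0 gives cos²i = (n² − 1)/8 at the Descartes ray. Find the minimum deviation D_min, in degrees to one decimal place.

cos²i = (1.79024 − 1)/8 = 0.09878; i = arccos(0.31429) = 71.682°.
sin r = sin 71.682°/1.338 = 0.70951; r = 45.195°.
D_min = 2·71.682° − 6·45.195° + 360° = 232.193°.

232.2°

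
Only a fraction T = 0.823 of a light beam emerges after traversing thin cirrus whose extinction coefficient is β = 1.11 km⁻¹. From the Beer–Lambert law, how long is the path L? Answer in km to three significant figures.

0.175 km

Beer–Lambert: T = exp(−βL) ⇒ L = −ln(T)/β = −ln(0.823)/1.11 = 0.1948/1.11 = 0.1755 km.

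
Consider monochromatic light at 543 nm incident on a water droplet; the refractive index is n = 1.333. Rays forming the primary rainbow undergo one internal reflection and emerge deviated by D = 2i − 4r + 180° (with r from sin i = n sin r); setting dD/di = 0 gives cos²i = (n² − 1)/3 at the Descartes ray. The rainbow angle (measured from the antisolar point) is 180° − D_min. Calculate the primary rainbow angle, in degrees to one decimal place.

cos²i = (1.77689 − 1)/3 = 0.25896; i = arccos(0.50888) = 59.410°.
sin r = sin 59.410°/1.333 = 0.64579; r = 40.225°.
D_min = 2·59.410° − 4·40.225° + 180° = 137.922°.
Rainbow angle = 180° − D_min = 42.078°.

42.1°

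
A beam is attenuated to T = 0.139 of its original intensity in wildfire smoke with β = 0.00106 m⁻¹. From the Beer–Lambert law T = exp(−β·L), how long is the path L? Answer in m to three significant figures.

1860 m

Beer–Lambert: T = exp(−βL) ⇒ L = −ln(T)/β = −ln(0.139)/0.00106 = 1.9733/0.00106 = 1862 m.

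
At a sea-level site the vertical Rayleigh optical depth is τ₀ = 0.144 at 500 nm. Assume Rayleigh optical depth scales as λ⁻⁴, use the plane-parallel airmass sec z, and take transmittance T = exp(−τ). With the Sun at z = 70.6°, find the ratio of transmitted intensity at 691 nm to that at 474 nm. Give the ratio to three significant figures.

Airmass: sec 70.6° = 3.0106.
τ(691 nm) = 0.144 × (500/691)⁴ × 3.0106 = 0.144 × 0.2741 × 3.0106 = 0.1188.
τ(474 nm) = 0.144 × (500/474)⁴ × 3.0106 = 0.144 × 1.2381 × 3.0106 = 0.5368.
T(691)/T(474) = exp(τ_B − τ_A) = exp(0.4179) = 1.5188.

1.52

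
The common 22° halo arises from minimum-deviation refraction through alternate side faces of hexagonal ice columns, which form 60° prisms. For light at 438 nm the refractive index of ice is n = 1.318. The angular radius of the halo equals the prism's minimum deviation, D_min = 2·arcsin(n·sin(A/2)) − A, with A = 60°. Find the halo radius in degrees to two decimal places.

22.45°

n·sin(A/2) = 1.318 × sin 30° = 1.318 × 0.5000 = 0.6590.
D_min = 2·arcsin(0.6590) − 60° = 2 × 41.224° − 60° = 22.447°.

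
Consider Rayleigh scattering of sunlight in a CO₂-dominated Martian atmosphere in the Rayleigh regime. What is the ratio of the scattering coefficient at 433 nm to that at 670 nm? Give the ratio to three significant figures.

5.73

Rayleigh scattering ∝ λ⁻⁴, so the ratio of coefficients is the inverse fourth power of the wavelength ratio.
σ(433)/σ(670) = (670/433)⁴ = (1.5473)⁴ = 5.733.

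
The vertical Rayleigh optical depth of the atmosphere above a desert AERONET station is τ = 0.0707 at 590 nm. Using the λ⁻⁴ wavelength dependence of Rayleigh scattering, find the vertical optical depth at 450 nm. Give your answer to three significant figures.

τ(450 nm) = τ(590 nm) × (590/450)⁴ = 0.0707 × (1.3111)⁴ = 0.0707 × 2.9550 = 0.2089.

0.209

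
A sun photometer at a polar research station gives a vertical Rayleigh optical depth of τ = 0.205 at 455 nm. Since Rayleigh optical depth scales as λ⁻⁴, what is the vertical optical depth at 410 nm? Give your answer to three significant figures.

0.311

τ(410 nm) = τ(455 nm) × (455/410)⁴ = 0.205 × (1.1098)⁴ = 0.205 × 1.5167 = 0.3109.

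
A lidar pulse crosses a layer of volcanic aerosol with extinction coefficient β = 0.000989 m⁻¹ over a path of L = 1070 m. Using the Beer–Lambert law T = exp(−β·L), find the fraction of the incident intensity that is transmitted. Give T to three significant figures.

0.347

τ = β·L = 0.000989 × 1070 = 1.0582.
T = exp(−1.0582) = 0.3471.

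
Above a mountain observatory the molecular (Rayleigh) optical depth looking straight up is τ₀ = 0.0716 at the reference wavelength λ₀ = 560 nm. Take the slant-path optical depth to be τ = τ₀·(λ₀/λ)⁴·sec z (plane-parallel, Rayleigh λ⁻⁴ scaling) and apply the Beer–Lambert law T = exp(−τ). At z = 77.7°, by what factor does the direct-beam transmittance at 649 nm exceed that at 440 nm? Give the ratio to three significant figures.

Airmass: sec 77.7° = 4.6942.
τ(649 nm) = 0.0716 × (560/649)⁴ × 4.6942 = 0.0716 × 0.5543 × 4.6942 = 0.1863.
τ(440 nm) = 0.0716 × (560/440)⁴ × 4.6942 = 0.0716 × 2.6239 × 4.6942 = 0.8819.
T(649)/T(440) = exp(τ_B − τ_A) = exp(0.6956) = 2.0049.

2.00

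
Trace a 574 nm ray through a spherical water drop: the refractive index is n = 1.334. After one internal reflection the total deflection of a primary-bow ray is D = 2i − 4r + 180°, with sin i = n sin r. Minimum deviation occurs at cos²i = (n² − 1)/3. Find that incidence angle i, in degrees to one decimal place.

cos²i = (1.334² − 1)/3 = (1.77956 − 1)/3 = 0.25985.
cos i = 0.50976, so i = 59.352°.

59.4°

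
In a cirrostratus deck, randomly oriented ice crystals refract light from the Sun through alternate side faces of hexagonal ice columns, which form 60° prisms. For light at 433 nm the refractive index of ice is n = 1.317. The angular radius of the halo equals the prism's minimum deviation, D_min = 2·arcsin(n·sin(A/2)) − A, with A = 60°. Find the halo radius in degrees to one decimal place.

22.4°

n·sin(A/2) = 1.317 × sin 30° = 1.317 × 0.5000 = 0.6585.
D_min = 2·arcsin(0.6585) − 60° = 2 × 41.186° − 60° = 22.371°.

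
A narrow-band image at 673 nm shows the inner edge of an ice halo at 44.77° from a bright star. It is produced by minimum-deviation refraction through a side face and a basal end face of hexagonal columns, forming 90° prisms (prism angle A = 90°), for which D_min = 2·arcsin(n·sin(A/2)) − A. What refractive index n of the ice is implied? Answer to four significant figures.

1.305

Rearranging: n = sin((D_min + A)/2) / sin(A/2).
(D_min + A)/2 = (44.77° + 90°)/2 = 67.385°.
n = sin 67.385° / sin 45° = 0.9231 / 0.7071 = 1.3055.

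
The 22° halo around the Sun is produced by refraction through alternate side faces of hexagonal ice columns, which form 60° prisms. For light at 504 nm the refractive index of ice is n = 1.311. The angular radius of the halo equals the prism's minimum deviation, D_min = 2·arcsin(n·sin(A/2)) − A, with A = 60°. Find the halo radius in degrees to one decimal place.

21.9°

n·sin(A/2) = 1.311 × sin 30° = 1.311 × 0.5000 = 0.6555.
D_min = 2·arcsin(0.6555) − 60° = 2 × 40.958° − 60° = 21.915°.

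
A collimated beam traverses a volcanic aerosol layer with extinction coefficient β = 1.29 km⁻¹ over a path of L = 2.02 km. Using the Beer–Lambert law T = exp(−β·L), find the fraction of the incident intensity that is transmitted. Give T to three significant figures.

0.0738

τ = β·L = 1.29 × 2.02 = 2.6058.
T = exp(−2.6058) = 0.0738.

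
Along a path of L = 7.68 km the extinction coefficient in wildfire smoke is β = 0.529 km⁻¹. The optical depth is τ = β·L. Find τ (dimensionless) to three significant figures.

τ = β·L = 0.529 × 7.68 = 4.0627.

4.06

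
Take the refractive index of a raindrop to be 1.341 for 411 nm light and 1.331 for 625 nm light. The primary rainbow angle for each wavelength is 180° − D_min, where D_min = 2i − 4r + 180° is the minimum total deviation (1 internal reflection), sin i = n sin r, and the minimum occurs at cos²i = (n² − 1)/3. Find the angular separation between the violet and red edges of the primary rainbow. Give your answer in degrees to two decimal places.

At 411 nm (n = 1.341): cos²i = 0.26609 → i = 58.946°, r = 39.705°, D_min = 139.071°, rainbow angle = 40.929°.
At 625 nm (n = 1.331): cos²i = 0.25719 → i = 59.527°, r = 40.356°, D_min = 137.630°, rainbow angle = 42.370°.
Angular width = |40.929° − 42.370°| = 1.441°.

1.44°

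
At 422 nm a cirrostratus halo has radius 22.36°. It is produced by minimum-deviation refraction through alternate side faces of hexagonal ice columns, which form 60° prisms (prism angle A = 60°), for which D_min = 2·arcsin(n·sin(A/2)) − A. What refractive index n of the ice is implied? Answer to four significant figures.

1.317

Rearranging: n = sin((D_min + A)/2) / sin(A/2).
(D_min + A)/2 = (22.36° + 60°)/2 = 41.180°.
n = sin 41.180° / sin 30° = 0.6584 / 0.5000 = 1.3169.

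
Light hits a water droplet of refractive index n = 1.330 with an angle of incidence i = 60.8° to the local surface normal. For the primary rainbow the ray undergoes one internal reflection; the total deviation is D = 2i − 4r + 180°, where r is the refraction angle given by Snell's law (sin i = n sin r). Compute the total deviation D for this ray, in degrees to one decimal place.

137.5°

sin r = sin 60.8° / 1.330 = 0.8729/1.330 = 0.6563; r = 41.02°.
D = 2·60.8° − 4·41.02° + 180° = 121.60° − 164.08° + 180° = 137.52°.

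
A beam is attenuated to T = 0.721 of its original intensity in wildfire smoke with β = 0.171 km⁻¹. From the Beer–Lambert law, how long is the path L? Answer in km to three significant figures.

Beer–Lambert: T = exp(−βL) ⇒ L = −ln(T)/β = −ln(0.721)/0.171 = 0.3271/0.171 = 1.913 km.

1.91 km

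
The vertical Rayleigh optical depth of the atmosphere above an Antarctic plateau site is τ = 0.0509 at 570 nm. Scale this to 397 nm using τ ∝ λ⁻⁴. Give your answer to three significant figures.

τ(397 nm) = τ(570 nm) × (570/397)⁴ = 0.0509 × (1.4358)⁴ = 0.0509 × 4.2495 = 0.2163.

0.216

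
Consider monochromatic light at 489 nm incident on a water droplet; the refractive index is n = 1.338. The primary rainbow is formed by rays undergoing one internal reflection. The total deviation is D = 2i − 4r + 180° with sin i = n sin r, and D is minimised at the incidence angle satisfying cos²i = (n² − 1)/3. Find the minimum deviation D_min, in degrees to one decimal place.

cos²i = (1.79024 − 1)/3 = 0.26341; i = arccos(0.51324) = 59.120°.
sin r = sin 59.120°/1.338 = 0.64144; r = 39.899°.
D_min = 2·59.120° − 4·39.899° + 180° = 138.643°.

138.6°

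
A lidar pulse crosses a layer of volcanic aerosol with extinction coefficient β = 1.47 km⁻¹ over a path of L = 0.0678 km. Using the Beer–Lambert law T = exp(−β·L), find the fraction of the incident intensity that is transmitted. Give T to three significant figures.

0.905

τ = β·L = 1.47 × 0.0678 = 0.0997.
T = exp(−0.0997) = 0.9051.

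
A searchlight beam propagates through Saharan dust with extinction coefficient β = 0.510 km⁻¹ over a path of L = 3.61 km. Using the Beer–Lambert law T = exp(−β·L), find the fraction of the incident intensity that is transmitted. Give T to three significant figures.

0.159

τ = β·L = 0.510 × 3.61 = 1.8411.
T = exp(−1.8411) = 0.1586.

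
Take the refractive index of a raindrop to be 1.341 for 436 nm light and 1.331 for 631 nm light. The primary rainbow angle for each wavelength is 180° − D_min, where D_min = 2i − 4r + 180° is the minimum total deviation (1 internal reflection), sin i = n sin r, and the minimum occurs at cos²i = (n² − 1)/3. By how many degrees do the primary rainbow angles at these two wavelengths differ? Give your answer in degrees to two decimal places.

1.44°

At 436 nm (n = 1.341): cos²i = 0.26609 → i = 58.946°, r = 39.705°, D_min = 139.071°, rainbow angle = 40.929°.
At 631 nm (n = 1.331): cos²i = 0.25719 → i = 59.527°, r = 40.356°, D_min = 137.630°, rainbow angle = 42.370°.
Angular width = |40.929° − 42.370°| = 1.441°.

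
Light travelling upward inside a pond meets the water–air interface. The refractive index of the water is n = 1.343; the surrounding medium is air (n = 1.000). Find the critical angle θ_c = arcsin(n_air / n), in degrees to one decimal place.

48.1°

sin θ_c = n_air / n = 1.000 / 1.343 = 0.7446.
θ_c = arcsin(0.7446) = 48.12°.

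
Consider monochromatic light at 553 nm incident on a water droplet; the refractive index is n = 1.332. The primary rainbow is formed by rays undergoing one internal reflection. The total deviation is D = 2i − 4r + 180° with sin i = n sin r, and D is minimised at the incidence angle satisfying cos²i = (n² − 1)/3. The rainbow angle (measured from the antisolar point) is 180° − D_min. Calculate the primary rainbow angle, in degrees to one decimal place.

cos²i = (1.77422 − 1)/3 = 0.25807; i = arccos(0.50801) = 59.469°.
sin r = sin 59.469°/1.332 = 0.64666; r = 40.290°.
D_min = 2·59.469° − 4·40.290° + 180° = 137.776°.
Rainbow angle = 180° − D_min = 42.224°.

42.2°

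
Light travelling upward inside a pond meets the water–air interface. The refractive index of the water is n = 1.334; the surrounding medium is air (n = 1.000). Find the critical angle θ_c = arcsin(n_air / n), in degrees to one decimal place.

sin θ_c = n_air / n = 1.000 / 1.334 = 0.7496.
θ_c = arcsin(0.7496) = 48.56°.

48.6°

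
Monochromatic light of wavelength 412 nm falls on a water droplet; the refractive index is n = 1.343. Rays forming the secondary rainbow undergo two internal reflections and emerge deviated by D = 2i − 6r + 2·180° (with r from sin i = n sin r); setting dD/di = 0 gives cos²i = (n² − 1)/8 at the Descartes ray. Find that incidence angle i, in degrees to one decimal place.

cos²i = (1.343² − 1)/8 = (1.80365 − 1)/8 = 0.10046.
cos i = 0.31695, so i = 71.522°.

71.5°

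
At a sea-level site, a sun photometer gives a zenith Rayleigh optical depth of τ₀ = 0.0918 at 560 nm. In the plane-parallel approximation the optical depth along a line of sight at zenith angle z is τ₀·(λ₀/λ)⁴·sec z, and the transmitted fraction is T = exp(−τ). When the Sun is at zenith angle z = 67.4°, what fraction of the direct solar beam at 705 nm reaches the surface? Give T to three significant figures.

0.909

sec 67.4° = 2.6022.
τ = 0.0918 × (560/705)⁴ × 2.6022 = 0.0918 × 0.3981 × 2.6022 = 0.0951.
T = exp(−0.0951) = 0.9093.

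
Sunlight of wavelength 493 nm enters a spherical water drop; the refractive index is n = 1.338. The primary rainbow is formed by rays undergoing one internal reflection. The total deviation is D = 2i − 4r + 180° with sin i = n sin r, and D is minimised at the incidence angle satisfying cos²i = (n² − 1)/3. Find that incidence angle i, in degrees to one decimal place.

cos²i = (1.338² − 1)/3 = (1.79024 − 1)/3 = 0.26341.
cos i = 0.51324, so i = 59.120°.

59.1°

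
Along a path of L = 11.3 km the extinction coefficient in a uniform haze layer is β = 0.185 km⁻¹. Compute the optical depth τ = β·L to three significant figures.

τ = β·L = 0.185 × 11.3 = 2.0905.

2.09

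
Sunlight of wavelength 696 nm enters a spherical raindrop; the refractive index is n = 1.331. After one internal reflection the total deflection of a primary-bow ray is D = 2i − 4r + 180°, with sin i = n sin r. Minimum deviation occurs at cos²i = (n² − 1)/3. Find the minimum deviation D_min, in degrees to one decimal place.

cos²i = (1.77156 − 1)/3 = 0.25719; i = arccos(0.50714) = 59.527°.
sin r = sin 59.527°/1.331 = 0.64753; r = 40.356°.
D_min = 2·59.527° − 4·40.356° + 180° = 137.630°.

137.6°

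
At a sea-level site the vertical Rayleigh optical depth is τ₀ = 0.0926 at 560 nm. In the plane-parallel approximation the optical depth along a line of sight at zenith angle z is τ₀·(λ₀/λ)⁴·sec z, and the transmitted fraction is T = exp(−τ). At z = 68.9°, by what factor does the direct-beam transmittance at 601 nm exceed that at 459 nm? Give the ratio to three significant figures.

1.46

Airmass: sec 68.9° = 2.7778.
τ(601 nm) = 0.0926 × (560/601)⁴ × 2.7778 = 0.0926 × 0.7538 × 2.7778 = 0.1939.
τ(459 nm) = 0.0926 × (560/459)⁴ × 2.7778 = 0.0926 × 2.2157 × 2.7778 = 0.5699.
T(601)/T(459) = exp(τ_B − τ_A) = exp(0.3760) = 1.4565.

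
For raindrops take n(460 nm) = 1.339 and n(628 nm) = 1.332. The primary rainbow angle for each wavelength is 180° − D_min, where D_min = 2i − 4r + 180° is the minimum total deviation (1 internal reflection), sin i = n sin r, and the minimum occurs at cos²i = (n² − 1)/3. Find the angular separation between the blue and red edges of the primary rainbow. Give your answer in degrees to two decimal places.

At 460 nm (n = 1.339): cos²i = 0.26431 → i = 59.062°, r = 39.834°, D_min = 138.786°, rainbow angle = 41.214°.
At 628 nm (n = 1.332): cos²i = 0.25807 → i = 59.469°, r = 40.290°, D_min = 137.776°, rainbow angle = 42.224°.
Angular width = |41.214° − 42.224°| = 1.010°.

1.01°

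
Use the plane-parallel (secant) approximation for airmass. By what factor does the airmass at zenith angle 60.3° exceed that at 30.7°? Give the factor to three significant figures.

X(60.3°)/X(30.7°) = sec 60.3° / sec 30.7° = cos 30.7° / cos 60.3° = 0.8599/0.4955 = 1.7355.

1.74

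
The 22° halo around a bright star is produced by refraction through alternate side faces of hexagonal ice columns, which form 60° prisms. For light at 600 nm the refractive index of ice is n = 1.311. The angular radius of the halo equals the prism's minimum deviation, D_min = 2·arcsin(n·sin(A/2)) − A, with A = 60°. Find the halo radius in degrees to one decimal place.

21.9°

n·sin(A/2) = 1.311 × sin 30° = 1.311 × 0.5000 = 0.6555.
D_min = 2·arcsin(0.6555) − 60° = 2 × 40.958° − 60° = 21.915°.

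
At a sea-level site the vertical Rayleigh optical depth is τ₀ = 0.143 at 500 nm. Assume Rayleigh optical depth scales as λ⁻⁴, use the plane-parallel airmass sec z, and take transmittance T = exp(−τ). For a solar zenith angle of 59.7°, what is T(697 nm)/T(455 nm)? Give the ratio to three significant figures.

Airmass: sec 59.7° = 1.9821.
τ(697 nm) = 0.143 × (500/697)⁴ × 1.9821 = 0.143 × 0.2648 × 1.9821 = 0.0751.
τ(455 nm) = 0.143 × (500/455)⁴ × 1.9821 = 0.143 × 1.4583 × 1.9821 = 0.4133.
T(697)/T(455) = exp(τ_B − τ_A) = exp(0.3383) = 1.4025.

1.40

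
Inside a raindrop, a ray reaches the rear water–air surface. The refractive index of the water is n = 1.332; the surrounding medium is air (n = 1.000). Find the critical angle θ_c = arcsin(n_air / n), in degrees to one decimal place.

48.7°

sin θ_c = n_air / n = 1.000 / 1.332 = 0.7508.
θ_c = arcsin(0.7508) = 48.66°.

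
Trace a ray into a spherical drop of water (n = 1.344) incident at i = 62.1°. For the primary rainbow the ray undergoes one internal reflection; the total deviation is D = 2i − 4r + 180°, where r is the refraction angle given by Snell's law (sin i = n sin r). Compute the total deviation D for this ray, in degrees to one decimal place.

139.7°

sin r = sin 62.1° / 1.344 = 0.8838/1.344 = 0.6576; r = 41.11°.
D = 2·62.1° − 4·41.11° + 180° = 124.20° − 164.46° + 180° = 139.74°.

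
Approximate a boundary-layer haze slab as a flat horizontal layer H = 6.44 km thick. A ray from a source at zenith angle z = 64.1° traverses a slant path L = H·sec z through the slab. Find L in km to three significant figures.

sec z = 1/cos 64.1° = 2.2894.
L = 6.44 × 2.2894 = 14.744 km.

14.7 km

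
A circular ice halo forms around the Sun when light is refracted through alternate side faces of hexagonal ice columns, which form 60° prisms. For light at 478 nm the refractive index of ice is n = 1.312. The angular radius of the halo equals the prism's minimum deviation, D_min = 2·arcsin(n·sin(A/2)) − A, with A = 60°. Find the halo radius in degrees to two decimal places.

21.99°

n·sin(A/2) = 1.312 × sin 30° = 1.312 × 0.5000 = 0.6560.
D_min = 2·arcsin(0.6560) − 60° = 2 × 40.996° − 60° = 21.991°.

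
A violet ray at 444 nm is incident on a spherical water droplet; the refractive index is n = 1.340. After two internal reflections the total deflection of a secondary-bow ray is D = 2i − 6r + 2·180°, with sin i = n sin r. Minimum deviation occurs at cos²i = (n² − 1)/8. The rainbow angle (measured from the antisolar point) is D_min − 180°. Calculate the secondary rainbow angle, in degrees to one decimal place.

52.7°

cos²i = (1.79560 − 1)/8 = 0.09945; i = arccos(0.31536) = 71.618°.
sin r = sin 71.618°/1.340 = 0.70819; r = 45.088°.
D_min = 2·71.618° − 6·45.088° + 360° = 232.709°.
Rainbow angle = D_min − 180° = 52.709°.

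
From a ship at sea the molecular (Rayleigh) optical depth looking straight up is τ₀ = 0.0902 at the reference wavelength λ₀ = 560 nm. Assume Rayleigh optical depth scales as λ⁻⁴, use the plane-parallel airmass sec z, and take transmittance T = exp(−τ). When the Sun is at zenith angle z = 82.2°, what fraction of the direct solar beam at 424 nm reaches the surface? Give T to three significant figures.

0.132

sec 82.2° = 7.3684.
τ = 0.0902 × (560/424)⁴ × 7.3684 = 0.0902 × 3.0429 × 7.3684 = 2.0224.
T = exp(−2.0224) = 0.1323.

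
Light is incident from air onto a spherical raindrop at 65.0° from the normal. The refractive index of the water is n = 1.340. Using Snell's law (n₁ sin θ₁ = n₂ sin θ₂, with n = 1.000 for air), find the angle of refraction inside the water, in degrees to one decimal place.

42.6°

Snell: sin θ_r = sin θ_i / n = sin 65.0° / 1.340 = 0.9063 / 1.340 = 0.6763.
θ_r = arcsin(0.6763) = 42.56°.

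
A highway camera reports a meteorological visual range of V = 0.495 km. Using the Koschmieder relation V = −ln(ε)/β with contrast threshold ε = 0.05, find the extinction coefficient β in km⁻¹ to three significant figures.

6.05 km⁻¹

β = −ln(0.05) / V = 2.996 / 0.495 = 6.0520 km⁻¹.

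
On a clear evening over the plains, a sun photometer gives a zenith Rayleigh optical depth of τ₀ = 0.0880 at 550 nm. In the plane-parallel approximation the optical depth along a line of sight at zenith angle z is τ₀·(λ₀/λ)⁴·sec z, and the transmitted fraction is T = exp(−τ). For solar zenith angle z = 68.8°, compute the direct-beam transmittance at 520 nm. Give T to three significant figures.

sec 68.8° = 2.7653.
τ = 0.0880 × (550/520)⁴ × 2.7653 = 0.0880 × 1.2515 × 2.7653 = 0.3046.
T = exp(−0.3046) = 0.7375.

0.737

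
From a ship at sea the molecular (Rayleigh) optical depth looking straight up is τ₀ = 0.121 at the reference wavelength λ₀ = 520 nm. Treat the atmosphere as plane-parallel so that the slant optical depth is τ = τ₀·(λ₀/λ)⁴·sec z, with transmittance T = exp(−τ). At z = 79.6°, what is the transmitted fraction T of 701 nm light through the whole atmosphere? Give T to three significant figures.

0.816

sec 79.6° = 5.5396.
τ = 0.121 × (520/701)⁴ × 5.5396 = 0.121 × 0.3028 × 5.5396 = 0.2030.
T = exp(−0.2030) = 0.8163.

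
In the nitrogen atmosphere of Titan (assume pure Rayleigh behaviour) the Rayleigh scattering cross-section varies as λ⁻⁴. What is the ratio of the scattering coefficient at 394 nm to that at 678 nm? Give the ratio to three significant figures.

Rayleigh scattering ∝ λ⁻⁴, so the ratio of coefficients is the inverse fourth power of the wavelength ratio.
σ(394)/σ(678) = (678/394)⁴ = (1.7208)⁴ = 8.769.

8.77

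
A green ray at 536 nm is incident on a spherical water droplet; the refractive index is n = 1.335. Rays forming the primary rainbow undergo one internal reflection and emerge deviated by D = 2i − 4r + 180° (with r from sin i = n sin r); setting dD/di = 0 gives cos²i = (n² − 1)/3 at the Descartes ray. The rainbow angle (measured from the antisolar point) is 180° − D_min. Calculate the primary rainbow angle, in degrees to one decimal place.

41.8°

cos²i = (1.78222 − 1)/3 = 0.26074; i = arccos(0.51063) = 59.294°.
sin r = sin 59.294°/1.335 = 0.64405; r = 40.094°.
D_min = 2·59.294° − 4·40.094° + 180° = 138.212°.
Rainbow angle = 180° − D_min = 41.788°.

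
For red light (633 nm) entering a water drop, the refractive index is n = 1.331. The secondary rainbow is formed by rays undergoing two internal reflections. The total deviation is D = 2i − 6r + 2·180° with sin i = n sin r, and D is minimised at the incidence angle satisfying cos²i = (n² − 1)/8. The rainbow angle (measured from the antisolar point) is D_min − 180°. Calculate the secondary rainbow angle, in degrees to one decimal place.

cos²i = (1.77156 − 1)/8 = 0.09645; i = arccos(0.31056) = 71.907°.
sin r = sin 71.907°/1.331 = 0.71417; r = 45.575°.
D_min = 2·71.907° − 6·45.575° + 360° = 230.365°.
Rainbow angle = D_min − 180° = 50.365°.

50.4°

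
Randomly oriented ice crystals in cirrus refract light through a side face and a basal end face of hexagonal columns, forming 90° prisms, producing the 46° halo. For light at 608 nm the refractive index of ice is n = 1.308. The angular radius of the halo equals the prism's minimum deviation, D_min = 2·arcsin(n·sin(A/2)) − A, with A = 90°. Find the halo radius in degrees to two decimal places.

n·sin(A/2) = 1.308 × sin 45° = 1.308 × 0.7071 = 0.9249.
D_min = 2·arcsin(0.9249) − 90° = 2 × 67.653° − 90° = 45.305°.

45.31°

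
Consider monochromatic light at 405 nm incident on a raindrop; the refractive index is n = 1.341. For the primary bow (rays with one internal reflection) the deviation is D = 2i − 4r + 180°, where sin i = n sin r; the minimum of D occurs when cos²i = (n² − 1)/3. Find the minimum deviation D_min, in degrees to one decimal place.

139.1°

cos²i = (1.79828 − 1)/3 = 0.26609; i = arccos(0.51584) = 58.946°.
sin r = sin 58.946°/1.341 = 0.63884; r = 39.705°.
D_min = 2·58.946° − 4·39.705° + 180° = 139.071°.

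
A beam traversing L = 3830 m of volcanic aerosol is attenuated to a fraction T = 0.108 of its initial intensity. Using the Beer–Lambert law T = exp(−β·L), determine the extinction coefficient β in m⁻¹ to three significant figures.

0.000581 m⁻¹

Beer–Lambert: T = exp(−βL) ⇒ β = −ln(T)/L = −ln(0.108)/3830 = 2.2256/3830 = 0.0005811 m⁻¹.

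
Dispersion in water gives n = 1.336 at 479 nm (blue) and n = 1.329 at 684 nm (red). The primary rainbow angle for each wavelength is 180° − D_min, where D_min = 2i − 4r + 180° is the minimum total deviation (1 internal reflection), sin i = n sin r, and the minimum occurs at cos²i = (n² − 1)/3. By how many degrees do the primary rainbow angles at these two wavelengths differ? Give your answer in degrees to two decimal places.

At 479 nm (n = 1.336): cos²i = 0.26163 → i = 59.236°, r = 40.029°, D_min = 138.356°, rainbow angle = 41.644°.
At 684 nm (n = 1.329): cos²i = 0.25541 → i = 59.643°, r = 40.487°, D_min = 137.337°, rainbow angle = 42.663°.
Angular width = |41.644° − 42.663°| = 1.020°.

1.02°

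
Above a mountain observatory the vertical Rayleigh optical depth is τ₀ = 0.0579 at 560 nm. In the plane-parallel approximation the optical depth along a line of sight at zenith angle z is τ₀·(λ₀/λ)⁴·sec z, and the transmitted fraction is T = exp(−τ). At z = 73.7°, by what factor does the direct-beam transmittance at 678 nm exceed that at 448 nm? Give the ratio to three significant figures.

1.50

Airmass: sec 73.7° = 3.5629.
τ(678 nm) = 0.0579 × (560/678)⁴ × 3.5629 = 0.0579 × 0.4654 × 3.5629 = 0.0960.
τ(448 nm) = 0.0579 × (560/448)⁴ × 3.5629 = 0.0579 × 2.4414 × 3.5629 = 0.5036.
T(678)/T(448) = exp(τ_B − τ_A) = exp(0.4076) = 1.5033.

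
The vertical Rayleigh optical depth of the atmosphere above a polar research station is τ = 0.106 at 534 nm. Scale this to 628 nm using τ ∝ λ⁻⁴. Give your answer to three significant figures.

0.0554

τ(628 nm) = τ(534 nm) × (534/628)⁴ = 0.106 × (0.8503)⁴ = 0.106 × 0.5228 = 0.0554.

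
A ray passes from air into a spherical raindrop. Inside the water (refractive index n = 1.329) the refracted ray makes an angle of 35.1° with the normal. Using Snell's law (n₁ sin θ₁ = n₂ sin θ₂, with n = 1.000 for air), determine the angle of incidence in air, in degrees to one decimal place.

49.8°

Snell: sin θ_i = n · sin θ_r = 1.329 × sin 35.1° = 1.329 × 0.5750 = 0.7642.
θ_i = arcsin(0.7642) = 49.83°.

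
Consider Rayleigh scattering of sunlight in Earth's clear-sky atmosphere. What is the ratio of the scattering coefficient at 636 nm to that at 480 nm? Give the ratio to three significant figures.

0.324

Rayleigh scattering ∝ λ⁻⁴, so the ratio of coefficients is the inverse fourth power of the wavelength ratio.
σ(636)/σ(480) = (480/636)⁴ = (0.7547)⁴ = 0.3244.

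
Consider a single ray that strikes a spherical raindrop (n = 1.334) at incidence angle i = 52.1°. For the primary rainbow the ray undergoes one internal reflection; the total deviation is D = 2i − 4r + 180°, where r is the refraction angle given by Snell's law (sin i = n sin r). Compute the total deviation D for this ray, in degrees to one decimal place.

sin r = sin 52.1° / 1.334 = 0.7891/1.334 = 0.5915; r = 36.26°.
D = 2·52.1° − 4·36.26° + 180° = 104.20° − 145.06° + 180° = 139.14°.

139.1°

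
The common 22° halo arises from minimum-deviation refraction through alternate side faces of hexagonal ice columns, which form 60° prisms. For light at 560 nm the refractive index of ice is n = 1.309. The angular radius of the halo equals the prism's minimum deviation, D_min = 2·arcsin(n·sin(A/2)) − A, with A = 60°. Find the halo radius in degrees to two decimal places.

21.76°

n·sin(A/2) = 1.309 × sin 30° = 1.309 × 0.5000 = 0.6545.
D_min = 2·arcsin(0.6545) − 60° = 2 × 40.882° − 60° = 21.763°.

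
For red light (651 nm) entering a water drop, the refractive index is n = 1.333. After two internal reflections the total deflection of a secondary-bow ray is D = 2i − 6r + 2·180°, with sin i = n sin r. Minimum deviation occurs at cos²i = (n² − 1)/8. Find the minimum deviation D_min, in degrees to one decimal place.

cos²i = (1.77689 − 1)/8 = 0.09711; i = arccos(0.31163) = 71.843°.
sin r = sin 71.843°/1.333 = 0.71283; r = 45.466°.
D_min = 2·71.843° − 6·45.466° + 360° = 230.891°.

230.9°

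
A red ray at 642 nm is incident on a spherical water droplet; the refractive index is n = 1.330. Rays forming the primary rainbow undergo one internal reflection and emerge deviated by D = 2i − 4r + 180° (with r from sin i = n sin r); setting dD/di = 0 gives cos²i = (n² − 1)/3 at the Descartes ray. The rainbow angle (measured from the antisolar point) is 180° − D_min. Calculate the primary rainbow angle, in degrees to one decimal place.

42.5°

cos²i = (1.76890 − 1)/3 = 0.25630; i = arccos(0.50626) = 59.585°.
sin r = sin 59.585°/1.330 = 0.64841; r = 40.422°.
D_min = 2·59.585° − 4·40.422° + 180° = 137.484°.
Rainbow angle = 180° − D_min = 42.516°.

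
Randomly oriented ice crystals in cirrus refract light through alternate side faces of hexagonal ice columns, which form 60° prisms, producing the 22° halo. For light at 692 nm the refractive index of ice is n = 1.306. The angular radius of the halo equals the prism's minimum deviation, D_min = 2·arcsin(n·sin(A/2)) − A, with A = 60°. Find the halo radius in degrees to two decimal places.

n·sin(A/2) = 1.306 × sin 30° = 1.306 × 0.5000 = 0.6530.
D_min = 2·arcsin(0.6530) − 60° = 2 × 40.768° − 60° = 21.536°.

21.54°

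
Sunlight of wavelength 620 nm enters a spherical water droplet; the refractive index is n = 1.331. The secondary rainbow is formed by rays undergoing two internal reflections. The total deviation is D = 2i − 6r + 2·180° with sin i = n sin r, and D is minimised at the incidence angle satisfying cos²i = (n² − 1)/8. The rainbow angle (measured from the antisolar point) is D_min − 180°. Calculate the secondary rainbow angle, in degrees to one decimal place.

50.4°

cos²i = (1.77156 − 1)/8 = 0.09645; i = arccos(0.31056) = 71.907°.
sin r = sin 71.907°/1.331 = 0.71417; r = 45.575°.
D_min = 2·71.907° − 6·45.575° + 360° = 230.365°.
Rainbow angle = D_min − 180° = 50.365°.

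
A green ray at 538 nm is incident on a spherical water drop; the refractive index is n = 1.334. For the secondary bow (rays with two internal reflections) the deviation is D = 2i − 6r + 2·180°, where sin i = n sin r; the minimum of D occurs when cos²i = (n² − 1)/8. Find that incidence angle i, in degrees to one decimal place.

cos²i = (1.334² − 1)/8 = (1.77956 − 1)/8 = 0.09744.
cos i = 0.31216, so i = 71.810°.

71.8°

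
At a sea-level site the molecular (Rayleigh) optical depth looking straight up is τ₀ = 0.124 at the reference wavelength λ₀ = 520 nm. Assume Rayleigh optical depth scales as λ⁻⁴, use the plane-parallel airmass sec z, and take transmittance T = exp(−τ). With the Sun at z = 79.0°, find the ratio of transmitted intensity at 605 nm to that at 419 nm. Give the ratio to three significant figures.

3.28

Airmass: sec 79.0° = 5.2408.
τ(605 nm) = 0.124 × (520/605)⁴ × 5.2408 = 0.124 × 0.5457 × 5.2408 = 0.3547.
τ(419 nm) = 0.124 × (520/419)⁴ × 5.2408 = 0.124 × 2.3722 × 5.2408 = 1.5416.
T(605)/T(419) = exp(τ_B − τ_A) = exp(1.1870) = 3.2771.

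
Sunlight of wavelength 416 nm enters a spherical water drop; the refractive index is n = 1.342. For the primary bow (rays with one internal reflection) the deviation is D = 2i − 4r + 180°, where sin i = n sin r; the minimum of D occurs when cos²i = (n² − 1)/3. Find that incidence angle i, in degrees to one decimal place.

58.9°

cos²i = (1.342² − 1)/3 = (1.80096 − 1)/3 = 0.26699.
cos i = 0.51671, so i = 58.888°.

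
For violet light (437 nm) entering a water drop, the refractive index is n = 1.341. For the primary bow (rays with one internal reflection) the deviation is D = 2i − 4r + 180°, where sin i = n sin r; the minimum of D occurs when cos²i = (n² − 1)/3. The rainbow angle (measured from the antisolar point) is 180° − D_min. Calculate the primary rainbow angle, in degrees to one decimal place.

40.9°

cos²i = (1.79828 − 1)/3 = 0.26609; i = arccos(0.51584) = 58.946°.
sin r = sin 58.946°/1.341 = 0.63884; r = 39.705°.
D_min = 2·58.946° − 4·39.705° + 180° = 139.071°.
Rainbow angle = 180° − D_min = 40.929°.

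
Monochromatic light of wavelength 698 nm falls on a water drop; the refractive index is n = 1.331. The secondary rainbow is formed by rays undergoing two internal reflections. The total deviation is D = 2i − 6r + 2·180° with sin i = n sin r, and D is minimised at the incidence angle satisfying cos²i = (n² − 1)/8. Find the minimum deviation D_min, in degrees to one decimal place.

cos²i = (1.77156 − 1)/8 = 0.09645; i = arccos(0.31056) = 71.907°.
sin r = sin 71.907°/1.331 = 0.71417; r = 45.575°.
D_min = 2·71.907° − 6·45.575° + 360° = 230.365°.

230.4°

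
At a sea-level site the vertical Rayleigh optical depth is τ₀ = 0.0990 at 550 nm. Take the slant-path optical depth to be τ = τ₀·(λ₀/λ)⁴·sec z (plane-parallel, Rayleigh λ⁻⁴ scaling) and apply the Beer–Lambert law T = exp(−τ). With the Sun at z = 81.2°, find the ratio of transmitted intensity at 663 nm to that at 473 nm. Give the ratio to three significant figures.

Airmass: sec 81.2° = 6.5366.
τ(663 nm) = 0.0990 × (550/663)⁴ × 6.5366 = 0.0990 × 0.4736 × 6.5366 = 0.3065.
τ(473 nm) = 0.0990 × (550/473)⁴ × 6.5366 = 0.0990 × 1.8281 × 6.5366 = 1.1830.
T(663)/T(473) = exp(τ_B − τ_A) = exp(0.8765) = 2.4026.

2.40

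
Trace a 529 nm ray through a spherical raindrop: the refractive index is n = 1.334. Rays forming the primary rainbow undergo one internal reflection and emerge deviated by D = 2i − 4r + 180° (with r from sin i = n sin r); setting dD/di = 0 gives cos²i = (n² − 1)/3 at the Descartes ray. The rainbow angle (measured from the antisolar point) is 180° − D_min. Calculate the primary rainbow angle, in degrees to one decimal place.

41.9°

cos²i = (1.77956 − 1)/3 = 0.25985; i = arccos(0.50976) = 59.352°.
sin r = sin 59.352°/1.334 = 0.64492; r = 40.159°.
D_min = 2·59.352° − 4·40.159° + 180° = 138.067°.
Rainbow angle = 180° − D_min = 41.933°.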